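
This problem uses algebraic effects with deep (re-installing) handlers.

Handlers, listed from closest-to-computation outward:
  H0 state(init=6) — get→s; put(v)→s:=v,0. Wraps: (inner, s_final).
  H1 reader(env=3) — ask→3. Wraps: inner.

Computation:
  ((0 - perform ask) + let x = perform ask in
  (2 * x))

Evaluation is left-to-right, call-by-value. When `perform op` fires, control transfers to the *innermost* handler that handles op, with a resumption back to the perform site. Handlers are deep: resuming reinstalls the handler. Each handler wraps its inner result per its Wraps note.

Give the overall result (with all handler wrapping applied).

Answer: (3, 6)

Step-by-step:
ask @ H1 ⇒ 3
ask @ H1 ⇒ 3
H0 returns (3, 6)
H1 returns (3, 6)
= (3, 6)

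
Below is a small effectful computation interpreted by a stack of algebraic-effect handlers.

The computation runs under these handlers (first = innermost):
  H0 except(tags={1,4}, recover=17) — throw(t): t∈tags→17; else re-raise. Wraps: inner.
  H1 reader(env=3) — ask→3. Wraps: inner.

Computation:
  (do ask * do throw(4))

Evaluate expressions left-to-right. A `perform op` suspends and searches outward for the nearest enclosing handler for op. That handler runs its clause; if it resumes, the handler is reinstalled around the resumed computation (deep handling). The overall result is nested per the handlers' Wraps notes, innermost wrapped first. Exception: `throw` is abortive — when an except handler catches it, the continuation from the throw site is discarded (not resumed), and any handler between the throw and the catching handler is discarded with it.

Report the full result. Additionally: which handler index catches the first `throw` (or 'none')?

Working:
ask @ H1 ⇒ 3
throw(4) @ H0 caught ⇒ 17
H1 returns 17
= 17

Answer: 17 ; first throw caught by: H0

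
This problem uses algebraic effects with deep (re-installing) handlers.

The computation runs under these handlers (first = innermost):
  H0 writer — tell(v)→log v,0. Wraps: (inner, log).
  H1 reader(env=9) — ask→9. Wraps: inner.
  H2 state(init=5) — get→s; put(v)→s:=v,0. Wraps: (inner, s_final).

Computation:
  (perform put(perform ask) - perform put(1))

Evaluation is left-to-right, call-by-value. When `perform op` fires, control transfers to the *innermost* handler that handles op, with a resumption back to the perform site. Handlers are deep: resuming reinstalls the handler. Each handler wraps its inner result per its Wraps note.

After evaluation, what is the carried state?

Answer: 1

Working:
ask @ H1 ⇒ 9
put(9) @ H2 ⇒ s:=9
put(1) @ H2 ⇒ s:=1
H0 returns (0, ())
H1 returns (0, ())
H2 returns ((0, ()), 1)
= ((0, ()), 1)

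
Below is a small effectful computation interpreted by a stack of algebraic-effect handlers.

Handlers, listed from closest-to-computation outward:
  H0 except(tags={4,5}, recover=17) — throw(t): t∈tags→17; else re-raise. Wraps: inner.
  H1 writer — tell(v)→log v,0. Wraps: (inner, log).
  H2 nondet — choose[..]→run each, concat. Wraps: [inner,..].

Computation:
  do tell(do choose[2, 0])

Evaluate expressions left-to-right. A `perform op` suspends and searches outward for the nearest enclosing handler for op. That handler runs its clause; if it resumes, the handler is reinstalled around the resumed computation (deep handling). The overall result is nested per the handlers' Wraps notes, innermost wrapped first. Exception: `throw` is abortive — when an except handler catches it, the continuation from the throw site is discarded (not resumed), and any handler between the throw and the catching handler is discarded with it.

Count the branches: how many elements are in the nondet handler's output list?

Evaluation trace:
choose[2, 0] @ H2
  branch[0] choose=2:
    tell(2) @ H1 ⇒ log+=2
    H0 returns 0
    H1 returns (0, (2))
    H2 returns [(0, (2))]
  branch[1] choose=0:
    tell(0) @ H1 ⇒ log+=0
    H0 returns 0
    H1 returns (0, (0))
    H2 returns [(0, (0))]
= [(0, (2)), (0, (0))]

Answer: 2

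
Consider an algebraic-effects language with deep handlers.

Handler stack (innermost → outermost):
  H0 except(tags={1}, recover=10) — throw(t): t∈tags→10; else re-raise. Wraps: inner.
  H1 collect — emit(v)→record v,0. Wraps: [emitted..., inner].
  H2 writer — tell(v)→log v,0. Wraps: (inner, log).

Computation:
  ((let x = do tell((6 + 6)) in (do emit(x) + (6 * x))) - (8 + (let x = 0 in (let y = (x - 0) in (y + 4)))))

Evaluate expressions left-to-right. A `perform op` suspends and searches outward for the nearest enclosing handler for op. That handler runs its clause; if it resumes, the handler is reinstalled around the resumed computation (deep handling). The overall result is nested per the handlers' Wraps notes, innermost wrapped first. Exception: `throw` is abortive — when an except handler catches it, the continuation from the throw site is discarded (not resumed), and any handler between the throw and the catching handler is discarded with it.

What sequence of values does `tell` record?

Evaluation trace:
tell(12) @ H2 ⇒ log+=12
emit(0) @ H1 ⇒ out+=0
H0 returns -12
H1 returns [0, -12]
H2 returns ([0, -12], (12))
= ([0, -12], (12))

Answer: (12)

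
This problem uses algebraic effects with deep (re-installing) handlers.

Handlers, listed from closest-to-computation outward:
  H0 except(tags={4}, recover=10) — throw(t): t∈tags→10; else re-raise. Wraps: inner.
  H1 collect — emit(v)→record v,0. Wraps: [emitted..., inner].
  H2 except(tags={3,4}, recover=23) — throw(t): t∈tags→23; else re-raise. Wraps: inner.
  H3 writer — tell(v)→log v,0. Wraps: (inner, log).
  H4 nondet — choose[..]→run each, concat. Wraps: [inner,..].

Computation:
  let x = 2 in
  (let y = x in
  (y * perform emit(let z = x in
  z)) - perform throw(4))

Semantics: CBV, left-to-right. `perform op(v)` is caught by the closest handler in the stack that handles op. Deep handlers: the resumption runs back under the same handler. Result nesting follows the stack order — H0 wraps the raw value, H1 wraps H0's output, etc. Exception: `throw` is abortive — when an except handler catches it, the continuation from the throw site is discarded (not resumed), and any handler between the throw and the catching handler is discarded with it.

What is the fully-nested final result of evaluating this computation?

Step-by-step:
emit(2) @ H1 ⇒ out+=2
throw(4) @ H0 caught ⇒ 10
H1 returns [2, 10]
H2 returns [2, 10]
H3 returns ([2, 10], ())
H4 returns [([2, 10], ())]
= [([2, 10], ())]

Answer: [([2, 10], ())]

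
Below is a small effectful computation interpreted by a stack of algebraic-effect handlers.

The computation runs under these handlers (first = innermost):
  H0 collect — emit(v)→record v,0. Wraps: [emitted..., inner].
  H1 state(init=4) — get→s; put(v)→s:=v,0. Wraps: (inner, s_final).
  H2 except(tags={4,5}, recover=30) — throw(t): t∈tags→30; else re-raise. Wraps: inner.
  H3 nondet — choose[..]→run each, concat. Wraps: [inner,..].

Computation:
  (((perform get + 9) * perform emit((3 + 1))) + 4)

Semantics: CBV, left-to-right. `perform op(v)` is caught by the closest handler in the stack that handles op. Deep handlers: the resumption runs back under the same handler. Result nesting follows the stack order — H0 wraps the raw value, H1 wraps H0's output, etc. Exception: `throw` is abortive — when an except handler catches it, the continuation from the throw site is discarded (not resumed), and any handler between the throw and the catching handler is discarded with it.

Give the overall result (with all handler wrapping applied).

Working:
get @ H1 ⇒ 4
emit(4) @ H0 ⇒ out+=4
H0 returns [4, 4]
H1 returns ([4, 4], 4)
H2 returns ([4, 4], 4)
H3 returns [([4, 4], 4)]
= [([4, 4], 4)]

Answer: [([4, 4], 4)]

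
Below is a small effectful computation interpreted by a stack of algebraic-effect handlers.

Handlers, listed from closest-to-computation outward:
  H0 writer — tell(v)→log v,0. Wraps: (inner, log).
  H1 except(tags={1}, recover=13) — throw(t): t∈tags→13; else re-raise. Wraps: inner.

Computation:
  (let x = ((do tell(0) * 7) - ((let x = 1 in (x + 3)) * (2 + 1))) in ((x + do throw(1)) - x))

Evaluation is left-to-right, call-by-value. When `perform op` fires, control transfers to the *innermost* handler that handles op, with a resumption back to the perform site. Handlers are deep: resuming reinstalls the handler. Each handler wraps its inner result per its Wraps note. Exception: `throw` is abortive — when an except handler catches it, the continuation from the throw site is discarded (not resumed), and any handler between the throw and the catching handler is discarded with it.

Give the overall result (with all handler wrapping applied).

Answer: 13

Step-by-step:
tell(0) @ H0 ⇒ log+=0
throw(1) @ H1 caught ⇒ 13
= 13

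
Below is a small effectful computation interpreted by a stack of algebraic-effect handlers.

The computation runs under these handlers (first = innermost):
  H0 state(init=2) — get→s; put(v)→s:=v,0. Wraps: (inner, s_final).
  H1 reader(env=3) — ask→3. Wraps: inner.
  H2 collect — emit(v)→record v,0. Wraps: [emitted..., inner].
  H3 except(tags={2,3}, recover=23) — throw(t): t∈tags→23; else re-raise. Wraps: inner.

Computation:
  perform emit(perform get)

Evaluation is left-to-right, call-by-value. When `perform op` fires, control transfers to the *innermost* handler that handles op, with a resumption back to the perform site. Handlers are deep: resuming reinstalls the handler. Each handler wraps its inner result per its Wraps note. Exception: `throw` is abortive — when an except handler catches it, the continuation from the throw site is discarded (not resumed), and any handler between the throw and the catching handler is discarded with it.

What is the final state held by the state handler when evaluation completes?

Working:
get @ H0 ⇒ 2
emit(2) @ H2 ⇒ out+=2
H0 returns (0, 2)
H1 returns (0, 2)
H2 returns [2, (0, 2)]
H3 returns [2, (0, 2)]
= [2, (0, 2)]

Answer: 2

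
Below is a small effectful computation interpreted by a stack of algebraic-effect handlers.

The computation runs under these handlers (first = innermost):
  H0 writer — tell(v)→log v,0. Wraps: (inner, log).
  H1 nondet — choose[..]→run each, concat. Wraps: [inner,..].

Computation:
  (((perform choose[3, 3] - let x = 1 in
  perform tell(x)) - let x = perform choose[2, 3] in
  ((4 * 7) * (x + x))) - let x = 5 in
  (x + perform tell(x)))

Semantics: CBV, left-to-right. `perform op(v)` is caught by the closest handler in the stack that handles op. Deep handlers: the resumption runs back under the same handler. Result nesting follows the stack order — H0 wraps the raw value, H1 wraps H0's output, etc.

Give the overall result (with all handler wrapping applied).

Step-by-step:
choose[3, 3] @ H1
  branch[0] choose=3:
    tell(1) @ H0 ⇒ log+=1
    choose[2, 3] @ H1
      branch[0] choose=2:
        tell(5) @ H0 ⇒ log+=5
        H0 returns (-114, (1, 5))
        H1 returns [(-114, (1, 5))]
      branch[1] choose=3:
        tell(5) @ H0 ⇒ log+=5
        H0 returns (-170, (1, 5))
        H1 returns [(-170, (1, 5))]
  branch[1] choose=3:
    tell(1) @ H0 ⇒ log+=1
    choose[2, 3] @ H1
      branch[0] choose=2:
        tell(5) @ H0 ⇒ log+=5
        H0 returns (-114, (1, 5))
        H1 returns [(-114, (1, 5))]
      branch[1] choose=3:
        tell(5) @ H0 ⇒ log+=5
        H0 returns (-170, (1, 5))
        H1 returns [(-170, (1, 5))]
= [(-114, (1, 5)), (-170, (1, 5)), (-114, (1, 5)), (-170, (1, 5))]

Answer: [(-114, (1, 5)), (-170, (1, 5)), (-114, (1, 5)), (-170, (1, 5))]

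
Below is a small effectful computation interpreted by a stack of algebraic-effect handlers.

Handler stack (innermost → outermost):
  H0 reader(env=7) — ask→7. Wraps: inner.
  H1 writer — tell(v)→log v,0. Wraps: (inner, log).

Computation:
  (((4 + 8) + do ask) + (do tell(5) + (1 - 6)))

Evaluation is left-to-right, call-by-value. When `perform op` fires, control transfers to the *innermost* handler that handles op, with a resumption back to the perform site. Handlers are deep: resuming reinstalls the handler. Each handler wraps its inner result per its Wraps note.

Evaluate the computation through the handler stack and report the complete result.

Answer: (14, (5))

Step-by-step:
ask @ H0 ⇒ 7
tell(5) @ H1 ⇒ log+=5
H0 returns 14
H1 returns (14, (5))
= (14, (5))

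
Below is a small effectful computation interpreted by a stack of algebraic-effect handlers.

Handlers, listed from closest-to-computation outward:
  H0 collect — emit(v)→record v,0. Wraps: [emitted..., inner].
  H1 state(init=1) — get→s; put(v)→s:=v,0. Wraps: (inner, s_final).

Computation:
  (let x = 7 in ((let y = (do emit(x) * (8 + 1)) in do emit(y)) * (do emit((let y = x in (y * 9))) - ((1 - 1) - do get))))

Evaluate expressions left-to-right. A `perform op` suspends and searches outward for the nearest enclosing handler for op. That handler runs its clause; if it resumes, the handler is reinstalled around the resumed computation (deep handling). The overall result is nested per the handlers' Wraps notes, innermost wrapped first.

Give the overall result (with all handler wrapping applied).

Answer: ([7, 0, 63, 0], 1)

Step-by-step:
emit(7) @ H0 ⇒ out+=7
emit(0) @ H0 ⇒ out+=0
emit(63) @ H0 ⇒ out+=63
get @ H1 ⇒ 1
H0 returns [7, 0, 63, 0]
H1 returns ([7, 0, 63, 0], 1)
= ([7, 0, 63, 0], 1)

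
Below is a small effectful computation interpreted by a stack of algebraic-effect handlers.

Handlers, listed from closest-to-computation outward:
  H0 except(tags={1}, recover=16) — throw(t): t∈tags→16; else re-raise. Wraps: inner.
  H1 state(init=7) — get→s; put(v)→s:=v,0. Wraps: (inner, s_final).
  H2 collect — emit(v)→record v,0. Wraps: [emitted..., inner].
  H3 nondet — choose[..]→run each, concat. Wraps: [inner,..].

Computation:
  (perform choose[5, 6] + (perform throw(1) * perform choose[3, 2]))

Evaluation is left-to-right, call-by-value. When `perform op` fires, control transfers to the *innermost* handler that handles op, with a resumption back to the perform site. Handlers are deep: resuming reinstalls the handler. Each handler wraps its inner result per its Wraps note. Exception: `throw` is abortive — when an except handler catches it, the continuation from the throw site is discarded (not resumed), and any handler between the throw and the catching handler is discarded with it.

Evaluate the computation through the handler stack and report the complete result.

Step-by-step:
choose[5, 6] @ H3
  branch[0] choose=5:
    throw(1) @ H0 caught ⇒ 16
    H1 returns (16, 7)
    H2 returns [(16, 7)]
    H3 returns [[(16, 7)]]
  branch[1] choose=6:
    throw(1) @ H0 caught ⇒ 16
    H1 returns (16, 7)
    H2 returns [(16, 7)]
    H3 returns [[(16, 7)]]
= [[(16, 7)], [(16, 7)]]

Answer: [[(16, 7)], [(16, 7)]]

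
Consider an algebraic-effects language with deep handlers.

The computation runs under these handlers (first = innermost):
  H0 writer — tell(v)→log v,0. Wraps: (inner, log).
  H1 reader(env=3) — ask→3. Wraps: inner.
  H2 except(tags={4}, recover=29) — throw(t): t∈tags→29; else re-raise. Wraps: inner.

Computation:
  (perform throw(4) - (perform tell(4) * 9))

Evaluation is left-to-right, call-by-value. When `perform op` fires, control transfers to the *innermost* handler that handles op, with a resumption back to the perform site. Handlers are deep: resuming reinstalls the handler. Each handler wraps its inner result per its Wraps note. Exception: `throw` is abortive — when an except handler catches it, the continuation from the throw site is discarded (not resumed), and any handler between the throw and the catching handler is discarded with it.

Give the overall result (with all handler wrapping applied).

Answer: 29

Step-by-step:
throw(4) @ H2 caught ⇒ 29
= 29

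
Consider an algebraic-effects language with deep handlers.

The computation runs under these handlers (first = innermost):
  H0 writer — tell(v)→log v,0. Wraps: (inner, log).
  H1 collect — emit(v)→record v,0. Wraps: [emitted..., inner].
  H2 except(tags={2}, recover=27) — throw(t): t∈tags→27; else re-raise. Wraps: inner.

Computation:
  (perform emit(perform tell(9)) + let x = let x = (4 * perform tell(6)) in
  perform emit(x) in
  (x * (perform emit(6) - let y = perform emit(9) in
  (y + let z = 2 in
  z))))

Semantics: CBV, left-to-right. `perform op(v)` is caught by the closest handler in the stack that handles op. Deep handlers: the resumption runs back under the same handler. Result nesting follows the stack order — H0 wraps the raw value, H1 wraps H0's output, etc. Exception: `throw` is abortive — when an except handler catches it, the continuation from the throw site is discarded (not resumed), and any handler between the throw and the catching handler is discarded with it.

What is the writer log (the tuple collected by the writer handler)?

Answer: (9, 6)

Step-by-step:
tell(9) @ H0 ⇒ log+=9
emit(0) @ H1 ⇒ out+=0
tell(6) @ H0 ⇒ log+=6
emit(0) @ H1 ⇒ out+=0
emit(6) @ H1 ⇒ out+=6
emit(9) @ H1 ⇒ out+=9
H0 returns (0, (9, 6))
H1 returns [0, 0, 6, 9, (0, (9, 6))]
H2 returns [0, 0, 6, 9, (0, (9, 6))]
= [0, 0, 6, 9, (0, (9, 6))]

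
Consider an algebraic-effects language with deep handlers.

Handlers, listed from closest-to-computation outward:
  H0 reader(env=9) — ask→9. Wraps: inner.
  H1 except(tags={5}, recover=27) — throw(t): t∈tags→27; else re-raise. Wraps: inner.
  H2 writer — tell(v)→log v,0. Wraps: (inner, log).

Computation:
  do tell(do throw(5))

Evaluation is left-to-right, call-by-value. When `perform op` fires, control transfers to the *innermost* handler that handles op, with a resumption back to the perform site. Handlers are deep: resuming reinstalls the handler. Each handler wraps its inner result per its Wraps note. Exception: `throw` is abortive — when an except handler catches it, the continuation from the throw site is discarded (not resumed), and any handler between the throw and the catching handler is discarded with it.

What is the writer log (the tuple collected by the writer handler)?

Answer: ()

Working:
throw(5) @ H1 caught ⇒ 27
H2 returns (27, ())
= (27, ())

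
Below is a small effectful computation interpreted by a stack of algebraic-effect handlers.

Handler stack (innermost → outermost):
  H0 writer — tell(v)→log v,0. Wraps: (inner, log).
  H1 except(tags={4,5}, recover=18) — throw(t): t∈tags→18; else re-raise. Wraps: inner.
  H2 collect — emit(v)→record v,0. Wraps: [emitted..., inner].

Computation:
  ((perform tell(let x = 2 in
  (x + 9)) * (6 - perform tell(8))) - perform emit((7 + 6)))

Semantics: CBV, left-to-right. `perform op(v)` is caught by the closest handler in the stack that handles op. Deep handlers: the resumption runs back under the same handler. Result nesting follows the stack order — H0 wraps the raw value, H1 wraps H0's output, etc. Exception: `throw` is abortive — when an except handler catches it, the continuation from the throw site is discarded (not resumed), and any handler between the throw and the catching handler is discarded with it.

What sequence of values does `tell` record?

Evaluation trace:
tell(11) @ H0 ⇒ log+=11
tell(8) @ H0 ⇒ log+=8
emit(13) @ H2 ⇒ out+=13
H0 returns (0, (11, 8))
H1 returns (0, (11, 8))
H2 returns [13, (0, (11, 8))]
= [13, (0, (11, 8))]

Answer: (11, 8)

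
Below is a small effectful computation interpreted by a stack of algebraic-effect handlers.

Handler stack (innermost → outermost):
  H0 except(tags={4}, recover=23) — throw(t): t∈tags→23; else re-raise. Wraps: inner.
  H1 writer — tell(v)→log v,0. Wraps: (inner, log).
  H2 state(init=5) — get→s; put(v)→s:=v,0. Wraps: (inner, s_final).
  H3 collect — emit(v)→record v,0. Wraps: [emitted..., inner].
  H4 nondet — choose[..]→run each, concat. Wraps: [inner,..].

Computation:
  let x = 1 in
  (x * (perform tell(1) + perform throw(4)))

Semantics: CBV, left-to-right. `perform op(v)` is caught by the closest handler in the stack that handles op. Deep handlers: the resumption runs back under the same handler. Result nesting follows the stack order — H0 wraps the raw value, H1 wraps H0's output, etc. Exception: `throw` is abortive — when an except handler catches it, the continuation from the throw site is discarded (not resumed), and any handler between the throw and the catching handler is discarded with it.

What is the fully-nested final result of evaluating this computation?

Answer: [[((23, (1)), 5)]]

Evaluation trace:
tell(1) @ H1 ⇒ log+=1
throw(4) @ H0 caught ⇒ 23
H1 returns (23, (1))
H2 returns ((23, (1)), 5)
H3 returns [((23, (1)), 5)]
H4 returns [[((23, (1)), 5)]]
= [[((23, (1)), 5)]]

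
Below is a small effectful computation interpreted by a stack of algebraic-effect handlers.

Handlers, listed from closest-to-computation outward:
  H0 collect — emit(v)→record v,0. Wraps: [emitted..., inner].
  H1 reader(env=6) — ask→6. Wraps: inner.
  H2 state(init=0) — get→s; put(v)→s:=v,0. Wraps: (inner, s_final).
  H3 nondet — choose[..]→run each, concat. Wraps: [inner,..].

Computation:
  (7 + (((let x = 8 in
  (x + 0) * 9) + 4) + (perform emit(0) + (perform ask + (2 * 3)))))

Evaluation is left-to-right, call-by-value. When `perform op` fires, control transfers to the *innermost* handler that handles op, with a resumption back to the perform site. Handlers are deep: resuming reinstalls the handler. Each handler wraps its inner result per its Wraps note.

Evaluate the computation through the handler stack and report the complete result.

Evaluation trace:
emit(0) @ H0 ⇒ out+=0
ask @ H1 ⇒ 6
H0 returns [0, 95]
H1 returns [0, 95]
H2 returns ([0, 95], 0)
H3 returns [([0, 95], 0)]
= [([0, 95], 0)]

Answer: [([0, 95], 0)]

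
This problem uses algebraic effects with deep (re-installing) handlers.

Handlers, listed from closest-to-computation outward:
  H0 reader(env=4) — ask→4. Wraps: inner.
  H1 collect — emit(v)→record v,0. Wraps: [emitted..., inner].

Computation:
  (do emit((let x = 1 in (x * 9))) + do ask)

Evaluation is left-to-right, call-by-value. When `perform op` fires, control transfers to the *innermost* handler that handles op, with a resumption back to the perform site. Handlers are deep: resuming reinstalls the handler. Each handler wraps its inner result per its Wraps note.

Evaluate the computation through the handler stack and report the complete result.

Answer: [9, 4]

Evaluation trace:
emit(9) @ H1 ⇒ out+=9
ask @ H0 ⇒ 4
H0 returns 4
H1 returns [9, 4]
= [9, 4]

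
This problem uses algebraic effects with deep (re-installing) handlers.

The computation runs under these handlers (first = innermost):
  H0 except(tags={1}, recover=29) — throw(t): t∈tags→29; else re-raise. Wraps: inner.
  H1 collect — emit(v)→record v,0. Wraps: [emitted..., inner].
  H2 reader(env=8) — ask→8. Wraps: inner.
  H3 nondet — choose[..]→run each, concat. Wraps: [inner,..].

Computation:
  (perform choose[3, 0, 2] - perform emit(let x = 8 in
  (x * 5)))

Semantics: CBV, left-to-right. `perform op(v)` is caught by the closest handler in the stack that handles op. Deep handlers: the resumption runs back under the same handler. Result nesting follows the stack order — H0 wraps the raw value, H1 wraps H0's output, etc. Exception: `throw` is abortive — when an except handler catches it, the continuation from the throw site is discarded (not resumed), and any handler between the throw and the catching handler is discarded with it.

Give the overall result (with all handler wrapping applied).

Evaluation trace:
choose[3, 0, 2] @ H3
  branch[0] choose=3:
    emit(40) @ H1 ⇒ out+=40
    H0 returns 3
    H1 returns [40, 3]
    H2 returns [40, 3]
    H3 returns [[40, 3]]
  branch[1] choose=0:
    emit(40) @ H1 ⇒ out+=40
    H0 returns 0
    H1 returns [40, 0]
    H2 returns [40, 0]
    H3 returns [[40, 0]]
  branch[2] choose=2:
    emit(40) @ H1 ⇒ out+=40
    H0 returns 2
    H1 returns [40, 2]
    H2 returns [40, 2]
    H3 returns [[40, 2]]
= [[40, 3], [40, 0], [40, 2]]

Answer: [[40, 3], [40, 0], [40, 2]]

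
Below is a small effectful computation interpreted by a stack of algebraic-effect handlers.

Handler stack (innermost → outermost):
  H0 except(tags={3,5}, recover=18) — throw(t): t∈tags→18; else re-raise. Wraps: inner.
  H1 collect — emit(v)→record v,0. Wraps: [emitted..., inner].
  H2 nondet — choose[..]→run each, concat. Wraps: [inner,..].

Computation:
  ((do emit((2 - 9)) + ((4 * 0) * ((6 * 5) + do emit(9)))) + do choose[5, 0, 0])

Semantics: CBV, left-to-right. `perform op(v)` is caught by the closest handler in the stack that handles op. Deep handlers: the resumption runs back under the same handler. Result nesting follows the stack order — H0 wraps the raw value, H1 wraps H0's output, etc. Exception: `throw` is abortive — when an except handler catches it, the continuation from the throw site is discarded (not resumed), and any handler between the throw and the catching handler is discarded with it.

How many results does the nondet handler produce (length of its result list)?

Answer: 3

Working:
emit(-7) @ H1 ⇒ out+=-7
emit(9) @ H1 ⇒ out+=9
choose[5, 0, 0] @ H2
  branch[0] choose=5:
    H0 returns 5
    H1 returns [-7, 9, 5]
    H2 returns [[-7, 9, 5]]
  branch[1] choose=0:
    H0 returns 0
    H1 returns [-7, 9, 0]
    H2 returns [[-7, 9, 0]]
  branch[2] choose=0:
    H0 returns 0
    H1 returns [-7, 9, 0]
    H2 returns [[-7, 9, 0]]
= [[-7, 9, 5], [-7, 9, 0], [-7, 9, 0]]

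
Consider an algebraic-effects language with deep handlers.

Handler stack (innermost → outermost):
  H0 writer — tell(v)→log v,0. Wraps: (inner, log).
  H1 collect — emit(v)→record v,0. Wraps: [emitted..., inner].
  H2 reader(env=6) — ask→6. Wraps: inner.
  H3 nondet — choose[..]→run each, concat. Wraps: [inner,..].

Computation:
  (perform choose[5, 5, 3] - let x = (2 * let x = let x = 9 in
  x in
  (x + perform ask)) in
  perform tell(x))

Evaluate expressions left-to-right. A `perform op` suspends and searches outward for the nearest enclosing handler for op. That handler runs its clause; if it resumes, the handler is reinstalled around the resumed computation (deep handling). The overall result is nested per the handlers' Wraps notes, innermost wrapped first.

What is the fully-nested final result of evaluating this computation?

Working:
choose[5, 5, 3] @ H3
  branch[0] choose=5:
    ask @ H2 ⇒ 6
    tell(30) @ H0 ⇒ log+=30
    H0 returns (5, (30))
    H1 returns [(5, (30))]
    H2 returns [(5, (30))]
    H3 returns [[(5, (30))]]
  branch[1] choose=5:
    ask @ H2 ⇒ 6
    tell(30) @ H0 ⇒ log+=30
    H0 returns (5, (30))
    H1 returns [(5, (30))]
    H2 returns [(5, (30))]
    H3 returns [[(5, (30))]]
  branch[2] choose=3:
    ask @ H2 ⇒ 6
    tell(30) @ H0 ⇒ log+=30
    H0 returns (3, (30))
    H1 returns [(3, (30))]
    H2 returns [(3, (30))]
    H3 returns [[(3, (30))]]
= [[(5, (30))], [(5, (30))], [(3, (30))]]

Answer: [[(5, (30))], [(5, (30))], [(3, (30))]]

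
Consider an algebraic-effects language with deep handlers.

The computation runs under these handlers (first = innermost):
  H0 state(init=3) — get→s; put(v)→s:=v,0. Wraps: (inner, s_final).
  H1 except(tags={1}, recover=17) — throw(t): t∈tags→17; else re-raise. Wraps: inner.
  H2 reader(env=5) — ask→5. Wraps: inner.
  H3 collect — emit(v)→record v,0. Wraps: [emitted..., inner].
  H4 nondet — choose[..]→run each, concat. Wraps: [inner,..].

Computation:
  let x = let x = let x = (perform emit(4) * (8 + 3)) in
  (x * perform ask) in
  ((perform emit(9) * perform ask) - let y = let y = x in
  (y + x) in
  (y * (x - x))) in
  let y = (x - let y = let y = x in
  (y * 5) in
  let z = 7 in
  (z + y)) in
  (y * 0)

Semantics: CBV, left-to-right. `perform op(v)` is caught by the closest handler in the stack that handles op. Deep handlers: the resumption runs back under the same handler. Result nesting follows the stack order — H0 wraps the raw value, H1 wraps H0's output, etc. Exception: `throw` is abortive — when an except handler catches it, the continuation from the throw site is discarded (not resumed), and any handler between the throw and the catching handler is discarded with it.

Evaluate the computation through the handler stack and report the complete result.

Working:
emit(4) @ H3 ⇒ out+=4
ask @ H2 ⇒ 5
emit(9) @ H3 ⇒ out+=9
ask @ H2 ⇒ 5
H0 returns (0, 3)
H1 returns (0, 3)
H2 returns (0, 3)
H3 returns [4, 9, (0, 3)]
H4 returns [[4, 9, (0, 3)]]
= [[4, 9, (0, 3)]]

Answer: [[4, 9, (0, 3)]]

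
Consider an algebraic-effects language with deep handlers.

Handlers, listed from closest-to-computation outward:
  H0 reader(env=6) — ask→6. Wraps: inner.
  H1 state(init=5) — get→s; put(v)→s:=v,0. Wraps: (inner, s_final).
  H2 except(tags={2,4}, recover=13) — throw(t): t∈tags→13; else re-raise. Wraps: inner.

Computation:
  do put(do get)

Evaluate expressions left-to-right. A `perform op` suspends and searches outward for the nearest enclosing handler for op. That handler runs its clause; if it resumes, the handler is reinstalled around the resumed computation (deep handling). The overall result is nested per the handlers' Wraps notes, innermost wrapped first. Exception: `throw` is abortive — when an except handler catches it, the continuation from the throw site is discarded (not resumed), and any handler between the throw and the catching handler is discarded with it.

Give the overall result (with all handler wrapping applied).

Evaluation trace:
get @ H1 ⇒ 5
put(5) @ H1 ⇒ s:=5
H0 returns 0
H1 returns (0, 5)
H2 returns (0, 5)
= (0, 5)

Answer: (0, 5)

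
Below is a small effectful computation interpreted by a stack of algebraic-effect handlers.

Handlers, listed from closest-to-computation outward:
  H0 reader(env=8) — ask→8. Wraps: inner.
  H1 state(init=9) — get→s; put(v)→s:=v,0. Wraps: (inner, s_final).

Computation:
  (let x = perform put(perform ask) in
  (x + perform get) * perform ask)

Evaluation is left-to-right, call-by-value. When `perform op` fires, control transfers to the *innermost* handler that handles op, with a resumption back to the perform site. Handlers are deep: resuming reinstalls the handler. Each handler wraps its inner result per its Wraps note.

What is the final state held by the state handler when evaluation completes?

Answer: 8

Step-by-step:
ask @ H0 ⇒ 8
put(8) @ H1 ⇒ s:=8
get @ H1 ⇒ 8
ask @ H0 ⇒ 8
H0 returns 64
H1 returns (64, 8)
= (64, 8)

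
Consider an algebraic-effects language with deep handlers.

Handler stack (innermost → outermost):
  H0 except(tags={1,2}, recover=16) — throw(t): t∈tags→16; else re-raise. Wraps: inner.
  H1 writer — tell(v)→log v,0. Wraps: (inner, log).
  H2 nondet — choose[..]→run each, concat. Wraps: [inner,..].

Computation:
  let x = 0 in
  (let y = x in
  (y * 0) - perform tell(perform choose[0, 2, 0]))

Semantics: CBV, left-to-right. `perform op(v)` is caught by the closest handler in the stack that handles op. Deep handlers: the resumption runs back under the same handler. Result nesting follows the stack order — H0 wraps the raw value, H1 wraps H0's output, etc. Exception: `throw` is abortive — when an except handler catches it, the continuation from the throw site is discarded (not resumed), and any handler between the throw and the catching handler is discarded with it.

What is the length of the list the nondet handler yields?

Answer: 3

Step-by-step:
choose[0, 2, 0] @ H2
  branch[0] choose=0:
    tell(0) @ H1 ⇒ log+=0
    H0 returns 0
    H1 returns (0, (0))
    H2 returns [(0, (0))]
  branch[1] choose=2:
    tell(2) @ H1 ⇒ log+=2
    H0 returns 0
    H1 returns (0, (2))
    H2 returns [(0, (2))]
  branch[2] choose=0:
    tell(0) @ H1 ⇒ log+=0
    H0 returns 0
    H1 returns (0, (0))
    H2 returns [(0, (0))]
= [(0, (0)), (0, (2)), (0, (0))]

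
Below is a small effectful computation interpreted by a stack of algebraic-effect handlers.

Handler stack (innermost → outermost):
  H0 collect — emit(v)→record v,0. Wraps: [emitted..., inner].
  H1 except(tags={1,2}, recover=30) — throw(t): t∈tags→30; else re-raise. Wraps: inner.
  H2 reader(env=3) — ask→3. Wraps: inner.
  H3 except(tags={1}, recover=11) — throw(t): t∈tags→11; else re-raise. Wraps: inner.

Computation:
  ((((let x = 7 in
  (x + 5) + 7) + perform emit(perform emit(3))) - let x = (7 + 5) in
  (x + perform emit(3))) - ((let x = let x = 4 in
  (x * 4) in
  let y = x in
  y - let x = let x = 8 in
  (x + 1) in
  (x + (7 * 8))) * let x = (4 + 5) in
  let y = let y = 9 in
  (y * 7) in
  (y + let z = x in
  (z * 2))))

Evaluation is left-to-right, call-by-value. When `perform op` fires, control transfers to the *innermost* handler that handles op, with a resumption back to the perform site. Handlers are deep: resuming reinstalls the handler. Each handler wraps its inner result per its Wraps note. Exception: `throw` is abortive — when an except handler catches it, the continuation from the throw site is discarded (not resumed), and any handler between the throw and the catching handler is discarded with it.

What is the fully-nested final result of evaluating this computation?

Evaluation trace:
emit(3) @ H0 ⇒ out+=3
emit(0) @ H0 ⇒ out+=0
emit(3) @ H0 ⇒ out+=3
H0 returns [3, 0, 3, 3976]
H1 returns [3, 0, 3, 3976]
H2 returns [3, 0, 3, 3976]
H3 returns [3, 0, 3, 3976]
= [3, 0, 3, 3976]

Answer: [3, 0, 3, 3976]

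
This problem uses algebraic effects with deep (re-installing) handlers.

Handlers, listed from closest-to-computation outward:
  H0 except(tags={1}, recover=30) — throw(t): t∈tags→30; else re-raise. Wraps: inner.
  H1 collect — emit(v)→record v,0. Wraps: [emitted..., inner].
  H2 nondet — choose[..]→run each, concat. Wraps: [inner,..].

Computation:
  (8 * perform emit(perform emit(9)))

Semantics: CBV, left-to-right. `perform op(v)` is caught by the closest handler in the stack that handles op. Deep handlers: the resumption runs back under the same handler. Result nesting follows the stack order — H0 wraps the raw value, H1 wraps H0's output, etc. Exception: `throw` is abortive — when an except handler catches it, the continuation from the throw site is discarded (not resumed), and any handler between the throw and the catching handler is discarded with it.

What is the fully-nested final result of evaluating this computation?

Answer: [[9, 0, 0]]

Step-by-step:
emit(9) @ H1 ⇒ out+=9
emit(0) @ H1 ⇒ out+=0
H0 returns 0
H1 returns [9, 0, 0]
H2 returns [[9, 0, 0]]
= [[9, 0, 0]]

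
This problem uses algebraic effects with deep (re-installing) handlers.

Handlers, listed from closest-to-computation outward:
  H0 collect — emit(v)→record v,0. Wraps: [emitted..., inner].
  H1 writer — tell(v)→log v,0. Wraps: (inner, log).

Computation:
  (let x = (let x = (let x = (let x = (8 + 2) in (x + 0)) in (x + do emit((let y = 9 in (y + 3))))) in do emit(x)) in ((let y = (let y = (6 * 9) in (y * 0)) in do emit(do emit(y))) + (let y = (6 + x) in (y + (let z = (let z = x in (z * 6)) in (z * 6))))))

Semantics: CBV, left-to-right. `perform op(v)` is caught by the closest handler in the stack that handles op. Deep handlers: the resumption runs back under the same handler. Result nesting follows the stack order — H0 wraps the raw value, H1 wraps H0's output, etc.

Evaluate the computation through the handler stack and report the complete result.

Answer: ([12, 10, 0, 0, 6], ())

Evaluation trace:
emit(12) @ H0 ⇒ out+=12
emit(10) @ H0 ⇒ out+=10
emit(0) @ H0 ⇒ out+=0
emit(0) @ H0 ⇒ out+=0
H0 returns [12, 10, 0, 0, 6]
H1 returns ([12, 10, 0, 0, 6], ())
= ([12, 10, 0, 0, 6], ())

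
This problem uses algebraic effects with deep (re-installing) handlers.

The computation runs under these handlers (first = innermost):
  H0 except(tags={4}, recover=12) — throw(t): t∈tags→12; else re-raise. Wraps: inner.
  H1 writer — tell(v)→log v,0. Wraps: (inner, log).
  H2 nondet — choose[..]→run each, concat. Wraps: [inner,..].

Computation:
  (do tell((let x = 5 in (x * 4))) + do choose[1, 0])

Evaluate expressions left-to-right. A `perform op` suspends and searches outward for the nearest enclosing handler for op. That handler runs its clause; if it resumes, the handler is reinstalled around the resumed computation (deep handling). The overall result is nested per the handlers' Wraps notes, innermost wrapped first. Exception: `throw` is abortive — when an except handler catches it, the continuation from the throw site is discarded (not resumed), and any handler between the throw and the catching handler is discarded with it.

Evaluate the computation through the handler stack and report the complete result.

Answer: [(1, (20)), (0, (20))]

Evaluation trace:
tell(20) @ H1 ⇒ log+=20
choose[1, 0] @ H2
  branch[0] choose=1:
    H0 returns 1
    H1 returns (1, (20))
    H2 returns [(1, (20))]
  branch[1] choose=0:
    H0 returns 0
    H1 returns (0, (20))
    H2 returns [(0, (20))]
= [(1, (20)), (0, (20))]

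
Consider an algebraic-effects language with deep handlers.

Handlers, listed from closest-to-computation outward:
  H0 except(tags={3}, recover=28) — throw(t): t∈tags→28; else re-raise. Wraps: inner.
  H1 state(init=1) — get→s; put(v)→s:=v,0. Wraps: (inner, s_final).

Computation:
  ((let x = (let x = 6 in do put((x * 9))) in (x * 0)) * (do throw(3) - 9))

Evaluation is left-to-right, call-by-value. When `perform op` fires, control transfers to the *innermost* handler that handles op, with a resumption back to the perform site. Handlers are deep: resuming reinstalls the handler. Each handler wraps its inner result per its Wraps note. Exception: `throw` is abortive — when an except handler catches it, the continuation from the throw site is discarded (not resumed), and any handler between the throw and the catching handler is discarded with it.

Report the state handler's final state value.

Step-by-step:
put(54) @ H1 ⇒ s:=54
throw(3) @ H0 caught ⇒ 28
H1 returns (28, 54)
= (28, 54)

Answer: 54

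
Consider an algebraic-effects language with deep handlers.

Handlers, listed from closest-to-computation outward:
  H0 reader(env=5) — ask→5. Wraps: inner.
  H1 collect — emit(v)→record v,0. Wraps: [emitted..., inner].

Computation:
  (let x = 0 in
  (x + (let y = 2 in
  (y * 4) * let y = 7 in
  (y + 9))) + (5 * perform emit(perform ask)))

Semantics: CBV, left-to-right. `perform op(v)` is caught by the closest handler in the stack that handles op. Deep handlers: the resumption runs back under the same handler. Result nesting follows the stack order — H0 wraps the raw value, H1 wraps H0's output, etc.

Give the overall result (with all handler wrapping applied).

Working:
ask @ H0 ⇒ 5
emit(5) @ H1 ⇒ out+=5
H0 returns 128
H1 returns [5, 128]
= [5, 128]

Answer: [5, 128]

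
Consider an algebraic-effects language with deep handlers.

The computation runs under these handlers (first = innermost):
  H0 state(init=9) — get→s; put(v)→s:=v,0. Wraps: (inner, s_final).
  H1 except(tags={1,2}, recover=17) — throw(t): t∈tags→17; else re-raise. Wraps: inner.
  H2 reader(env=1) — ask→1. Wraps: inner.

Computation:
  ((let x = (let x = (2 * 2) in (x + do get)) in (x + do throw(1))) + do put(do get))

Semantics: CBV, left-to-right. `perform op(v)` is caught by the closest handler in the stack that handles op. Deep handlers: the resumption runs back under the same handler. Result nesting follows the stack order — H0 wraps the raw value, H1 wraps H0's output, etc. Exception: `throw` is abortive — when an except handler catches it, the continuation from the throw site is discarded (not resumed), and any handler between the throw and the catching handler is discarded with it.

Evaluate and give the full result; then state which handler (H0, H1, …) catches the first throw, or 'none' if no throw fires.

Answer: 17 ; first throw caught by: H1

Working:
get @ H0 ⇒ 9
throw(1) @ H1 caught ⇒ 17
H2 returns 17
= 17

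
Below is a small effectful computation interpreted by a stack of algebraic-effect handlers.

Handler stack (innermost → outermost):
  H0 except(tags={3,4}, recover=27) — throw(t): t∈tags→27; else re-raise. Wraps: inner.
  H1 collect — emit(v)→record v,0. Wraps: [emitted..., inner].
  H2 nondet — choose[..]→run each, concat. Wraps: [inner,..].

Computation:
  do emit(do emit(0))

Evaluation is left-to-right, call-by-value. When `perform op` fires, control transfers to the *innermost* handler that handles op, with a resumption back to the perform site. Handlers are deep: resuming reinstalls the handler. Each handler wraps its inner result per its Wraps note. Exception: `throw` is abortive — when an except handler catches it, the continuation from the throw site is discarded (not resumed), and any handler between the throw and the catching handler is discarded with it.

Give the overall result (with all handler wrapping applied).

Answer: [[0, 0, 0]]

Step-by-step:
emit(0) @ H1 ⇒ out+=0
emit(0) @ H1 ⇒ out+=0
H0 returns 0
H1 returns [0, 0, 0]
H2 returns [[0, 0, 0]]
= [[0, 0, 0]]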